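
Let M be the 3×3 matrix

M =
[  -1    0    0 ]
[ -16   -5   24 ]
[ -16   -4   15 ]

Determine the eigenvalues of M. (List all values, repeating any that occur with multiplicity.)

-1, 3, 7

Compute the characteristic polynomial p(lambda) = det(lambda·I - M).
Cofactor expansion gives p(lambda) = lambda^3 - 9·lambda^2 + 11·lambda + 21.
Try lambda = -1: p(-1) = 0, so -1 is a root.
Factor out (lambda + 1): p(lambda) = (lambda + 1)·(lambda^2 - 10·lambda + 21).
The quadratic factors as (lambda - 3)·(lambda - 7).
Eigenvalues: -1, 3, 7.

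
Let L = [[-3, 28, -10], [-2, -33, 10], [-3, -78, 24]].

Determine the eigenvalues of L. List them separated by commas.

The characteristic polynomial is p(t) = det(tI - L).
Expanding the 3×3 determinant: p(t) = t^3 + 12t^2 + 41t + 30.
Try t = -6: p(-6) = 0, so -6 is a root.
Dividing by (t + 6) leaves t^2 + 6t + 5.
The quadratic factors as (t + 5)·(t + 1).
Eigenvalues: -6, -5, -1.

-6, -5, -1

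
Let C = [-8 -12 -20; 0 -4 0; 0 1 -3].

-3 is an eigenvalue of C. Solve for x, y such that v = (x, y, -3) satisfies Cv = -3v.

12, 0

We need (C + 3I)v = 0.
C + 3I = [[-5, -12, -20], [0, -1, 0], [0, 1, 0]].
Row 1: (-5)·x + (-12)·y + (-20)·-3 = 0
Row 2: (0)·x + (-1)·y + (0)·-3 = 0
Row 3: (0)·x + (1)·y + (0)·-3 = 0
Solving gives x = 12, y = 0.
Check: C·(12, 0, -3) = (-36, 0, 9) = -3·(12, 0, -3).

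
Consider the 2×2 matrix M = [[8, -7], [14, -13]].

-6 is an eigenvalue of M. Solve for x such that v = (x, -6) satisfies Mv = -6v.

-3

We need (M + 6I)v = 0.
M + 6I = [[14, -7], [14, -7]].
Row 1: (14)·x + (-7)·-6 = 0
Row 2: (14)·x + (-7)·-6 = 0
Solving gives x = -3.
Check: M·(-3, -6) = (18, 36) = -6·(-3, -6).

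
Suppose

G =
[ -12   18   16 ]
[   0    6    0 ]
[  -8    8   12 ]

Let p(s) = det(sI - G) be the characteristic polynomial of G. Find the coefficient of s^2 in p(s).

The coefficient of s^2 of det(sI - G) is −trace(G).
trace(G) = (-12) + (6) + (12) = 6, so the coefficient is -6.

-6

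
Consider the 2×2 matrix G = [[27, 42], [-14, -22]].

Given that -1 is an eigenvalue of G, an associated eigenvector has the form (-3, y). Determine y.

2

We need (G + 1I)v = 0.
G + 1I = [[28, 42], [-14, -21]].
Row 1: (28)·-3 + (42)·y = 0
Row 2: (-14)·-3 + (-21)·y = 0
Solving gives y = 2.
Check: G·(-3, 2) = (3, -2) = -1·(-3, 2).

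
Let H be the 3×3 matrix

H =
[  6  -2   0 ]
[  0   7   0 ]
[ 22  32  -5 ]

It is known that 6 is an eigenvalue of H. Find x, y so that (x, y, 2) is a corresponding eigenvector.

1, 0

We need (H - 6I)v = 0.
H - 6I = [[0, -2, 0], [0, 1, 0], [22, 32, -11]].
Row 1: (0)·x + (-2)·y + (0)·2 = 0
Row 2: (0)·x + (1)·y + (0)·2 = 0
Row 3: (22)·x + (32)·y + (-11)·2 = 0
Solving gives x = 1, y = 0.
Check: H·(1, 0, 2) = (6, 0, 12) = 6·(1, 0, 2).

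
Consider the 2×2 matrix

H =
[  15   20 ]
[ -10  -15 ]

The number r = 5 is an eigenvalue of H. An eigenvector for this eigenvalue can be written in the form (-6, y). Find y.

3

We need (H - 5I)v = 0.
H - 5I = [[10, 20], [-10, -20]].
Row 1: (10)·-6 + (20)·y = 0
Row 2: (-10)·-6 + (-20)·y = 0
Solving gives y = 3.
Check: H·(-6, 3) = (-30, 15) = 5·(-6, 3).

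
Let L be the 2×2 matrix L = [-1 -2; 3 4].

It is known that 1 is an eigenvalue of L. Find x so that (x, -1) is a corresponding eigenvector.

We need (L - 1I)v = 0.
L - 1I = [[-2, -2], [3, 3]].
Row 1: (-2)·x + (-2)·-1 = 0
Row 2: (3)·x + (3)·-1 = 0
Solving gives x = 1.
Check: L·(1, -1) = (1, -1) = 1·(1, -1).

1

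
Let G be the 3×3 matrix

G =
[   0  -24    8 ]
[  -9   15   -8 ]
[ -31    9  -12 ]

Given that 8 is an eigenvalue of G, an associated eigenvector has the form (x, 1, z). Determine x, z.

-1, 2

We need (G - 8I)v = 0.
G - 8I = [[-8, -24, 8], [-9, 7, -8], [-31, 9, -20]].
Row 1: (-8)·x + (-24)·1 + (8)·z = 0
Row 2: (-9)·x + (7)·1 + (-8)·z = 0
Row 3: (-31)·x + (9)·1 + (-20)·z = 0
Solving gives x = -1, z = 2.
Check: G·(-1, 1, 2) = (-8, 8, 16) = 8·(-1, 1, 2).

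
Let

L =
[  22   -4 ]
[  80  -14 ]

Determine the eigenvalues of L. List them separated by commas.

det(L - sI) = (22 - s)(-14 - s) - (-4)·(80) = s^2 - 8s + 12.
This factors as (s - 2)·(s - 6) = 0.
Eigenvalues: 2, 6.

2, 6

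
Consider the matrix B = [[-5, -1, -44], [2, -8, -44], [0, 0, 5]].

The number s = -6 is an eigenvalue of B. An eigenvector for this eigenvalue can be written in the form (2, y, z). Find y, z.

2, 0

We need (B + 6I)v = 0.
B + 6I = [[1, -1, -44], [2, -2, -44], [0, 0, 11]].
Row 1: (1)·2 + (-1)·y + (-44)·z = 0
Row 2: (2)·2 + (-2)·y + (-44)·z = 0
Row 3: (0)·2 + (0)·y + (11)·z = 0
Solving gives y = 2, z = 0.
Check: B·(2, 2, 0) = (-12, -12, 0) = -6·(2, 2, 0).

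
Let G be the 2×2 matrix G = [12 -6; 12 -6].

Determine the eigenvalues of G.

det(G - μI) = (12 - μ)(-6 - μ) - (-6)·(12) = μ^2 - 6μ.
This factors as μ·(μ - 6) = 0.
Eigenvalues: 0, 6.

0, 6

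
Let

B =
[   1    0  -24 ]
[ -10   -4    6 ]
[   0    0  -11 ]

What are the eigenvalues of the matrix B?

Compute the characteristic polynomial p(lambda) = det(lambda·I - B).
Cofactor expansion gives p(lambda) = lambda^3 + 14·lambda^2 + 29·lambda - 44.
Since p(1) = 0, lambda = 1 is a root.
Factor out (lambda - 1): p(lambda) = (lambda - 1)·(lambda^2 + 15·lambda + 44).
The quadratic factors as (lambda + 11)·(lambda + 4).
Eigenvalues: -11, -4, 1.

-11, -4, 1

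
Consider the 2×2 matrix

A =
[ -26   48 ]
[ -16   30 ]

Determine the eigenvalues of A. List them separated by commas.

det(A - sI) = (-26 - s)(30 - s) - (48)·(-16) = s^2 - 4s - 12.
This factors as (s + 2)·(s - 6) = 0.
Eigenvalues: -2, 6.

-2, 6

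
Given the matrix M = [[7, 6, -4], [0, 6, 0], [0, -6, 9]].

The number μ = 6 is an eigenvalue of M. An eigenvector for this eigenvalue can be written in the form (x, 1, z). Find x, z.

2, 2

We need (M - 6I)v = 0.
M - 6I = [[1, 6, -4], [0, 0, 0], [0, -6, 3]].
Row 1: (1)·x + (6)·1 + (-4)·z = 0
Row 2: (0)·x + (0)·1 + (0)·z = 0
Row 3: (0)·x + (-6)·1 + (3)·z = 0
Solving gives x = 2, z = 2.
Check: M·(2, 1, 2) = (12, 6, 12) = 6·(2, 1, 2).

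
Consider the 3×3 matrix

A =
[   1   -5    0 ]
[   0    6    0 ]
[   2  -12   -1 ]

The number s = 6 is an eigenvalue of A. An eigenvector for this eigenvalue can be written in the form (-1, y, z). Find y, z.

1, -2

We need (A - 6I)v = 0.
A - 6I = [[-5, -5, 0], [0, 0, 0], [2, -12, -7]].
Row 1: (-5)·-1 + (-5)·y + (0)·z = 0
Row 2: (0)·-1 + (0)·y + (0)·z = 0
Row 3: (2)·-1 + (-12)·y + (-7)·z = 0
Solving gives y = 1, z = -2.
Check: A·(-1, 1, -2) = (-6, 6, -12) = 6·(-1, 1, -2).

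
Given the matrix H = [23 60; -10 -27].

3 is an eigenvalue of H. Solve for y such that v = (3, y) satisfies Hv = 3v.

-1

We need (H - 3I)v = 0.
H - 3I = [[20, 60], [-10, -30]].
Row 1: (20)·3 + (60)·y = 0
Row 2: (-10)·3 + (-30)·y = 0
Solving gives y = -1.
Check: H·(3, -1) = (9, -3) = 3·(3, -1).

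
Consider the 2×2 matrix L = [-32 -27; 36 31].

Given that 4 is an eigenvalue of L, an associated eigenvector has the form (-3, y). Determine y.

4

We need (L - 4I)v = 0.
L - 4I = [[-36, -27], [36, 27]].
Row 1: (-36)·-3 + (-27)·y = 0
Row 2: (36)·-3 + (27)·y = 0
Solving gives y = 4.
Check: L·(-3, 4) = (-12, 16) = 4·(-3, 4).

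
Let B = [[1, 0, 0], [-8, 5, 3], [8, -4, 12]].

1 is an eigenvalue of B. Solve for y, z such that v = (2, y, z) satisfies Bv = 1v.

4, 0

We need (B - 1I)v = 0.
B - 1I = [[0, 0, 0], [-8, 4, 3], [8, -4, 11]].
Row 1: (0)·2 + (0)·y + (0)·z = 0
Row 2: (-8)·2 + (4)·y + (3)·z = 0
Row 3: (8)·2 + (-4)·y + (11)·z = 0
Solving gives y = 4, z = 0.
Check: B·(2, 4, 0) = (2, 4, 0) = 1·(2, 4, 0).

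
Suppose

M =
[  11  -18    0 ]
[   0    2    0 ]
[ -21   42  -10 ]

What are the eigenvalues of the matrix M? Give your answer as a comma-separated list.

The characteristic polynomial is p(lambda) = det(lambda·I - M).
Cofactor expansion gives p(lambda) = lambda^3 - 3·lambda^2 - 108·lambda + 220.
Since p(2) = 0, lambda = 2 is a root.
Dividing by (lambda - 2) leaves lambda^2 - lambda - 110.
The quadratic factors as (lambda + 10)·(lambda - 11).
Eigenvalues: -10, 2, 11.

-10, 2, 11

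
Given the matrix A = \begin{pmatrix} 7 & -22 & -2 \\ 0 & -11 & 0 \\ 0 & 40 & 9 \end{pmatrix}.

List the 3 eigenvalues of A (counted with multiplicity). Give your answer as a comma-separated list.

The characteristic polynomial is p(s) = det(sI - A).
Cofactor expansion gives p(s) = s^3 - 5s^2 - 113s + 693.
Since p(7) = 0, s = 7 is a root.
Factor out (s - 7): p(s) = (s - 7)·(s^2 + 2s - 99).
The quadratic factors as (s + 11)·(s - 9).
Eigenvalues: -11, 7, 9.

-11, 7, 9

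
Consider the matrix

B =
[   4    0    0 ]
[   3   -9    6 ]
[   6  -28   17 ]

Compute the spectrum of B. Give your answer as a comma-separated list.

Compute the characteristic polynomial p(s) = det(sI - B).
Expanding the 3×3 determinant: p(s) = s^3 - 12s^2 + 47s - 60.
Try s = 3: p(3) = 0, so 3 is a root.
Dividing by (s - 3) leaves s^2 - 9s + 20.
The quadratic factors as (s - 4)·(s - 5).
Eigenvalues: 3, 4, 5.

3, 4, 5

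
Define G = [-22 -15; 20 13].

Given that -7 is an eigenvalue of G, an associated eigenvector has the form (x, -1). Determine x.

1

We need (G + 7I)v = 0.
G + 7I = [[-15, -15], [20, 20]].
Row 1: (-15)·x + (-15)·-1 = 0
Row 2: (20)·x + (20)·-1 = 0
Solving gives x = 1.
Check: G·(1, -1) = (-7, 7) = -7·(1, -1).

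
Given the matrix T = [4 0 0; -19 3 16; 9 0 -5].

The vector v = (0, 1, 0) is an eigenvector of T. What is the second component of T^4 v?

81

First find the eigenvalue: Tv = (0, 3, 0) = 3·(0, 1, 0), so λ = 3.
Then T^4 v = λ^4·v = 3^4·(0, 1, 0) = 81·(0, 1, 0) = (0, 81, 0).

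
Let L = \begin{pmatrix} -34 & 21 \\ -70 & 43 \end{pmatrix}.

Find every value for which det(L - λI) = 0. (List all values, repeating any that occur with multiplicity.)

det(L - λI) = (-34 - λ)(43 - λ) - (21)·(-70) = λ^2 - 9λ + 8.
This factors as (λ - 1)·(λ - 8) = 0.
Eigenvalues: 1, 8.

1, 8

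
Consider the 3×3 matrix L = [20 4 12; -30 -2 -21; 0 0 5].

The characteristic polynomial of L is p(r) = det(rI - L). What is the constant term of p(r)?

p(r) = r^3 - 23r^2 + 170r - 400.
The constant term is -400.

-400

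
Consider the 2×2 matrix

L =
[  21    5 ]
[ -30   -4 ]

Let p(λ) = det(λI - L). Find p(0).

66

p(0) = det(0·I − L) = det(−L) = (−1)^2·det(L).
det(L) = 66, so p(0) = 66.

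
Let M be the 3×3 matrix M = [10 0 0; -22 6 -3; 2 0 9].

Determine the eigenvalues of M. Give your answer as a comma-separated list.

6, 9, 10

The characteristic polynomial is p(r) = det(rI - M).
Cofactor expansion gives p(r) = r^3 - 25r^2 + 204r - 540.
Rational-root test: r = 9 gives p(9) = 0.
Dividing by (r - 9) leaves r^2 - 16r + 60.
The quadratic factors as (r - 6)·(r - 10).
Eigenvalues: 6, 9, 10.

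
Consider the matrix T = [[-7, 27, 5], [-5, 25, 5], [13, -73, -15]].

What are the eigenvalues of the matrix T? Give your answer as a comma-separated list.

Compute the characteristic polynomial p(lambda) = det(lambda·I - T).
Cofactor expansion gives p(lambda) = lambda^3 - 3·lambda^2 - 10·lambda.
Since p(0) = 0, lambda = 0 is a root.
Factor out lambda: p(lambda) = lambda·(lambda^2 - 3·lambda - 10).
The quadratic factors as (lambda + 2)·(lambda - 5).
Eigenvalues: -2, 0, 5.

-2, 0, 5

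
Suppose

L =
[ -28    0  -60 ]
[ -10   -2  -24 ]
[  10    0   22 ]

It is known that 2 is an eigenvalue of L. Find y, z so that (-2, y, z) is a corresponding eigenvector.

We need (L - 2I)v = 0.
L - 2I = [[-30, 0, -60], [-10, -4, -24], [10, 0, 20]].
Row 1: (-30)·-2 + (0)·y + (-60)·z = 0
Row 2: (-10)·-2 + (-4)·y + (-24)·z = 0
Row 3: (10)·-2 + (0)·y + (20)·z = 0
Solving gives y = -1, z = 1.
Check: L·(-2, -1, 1) = (-4, -2, 2) = 2·(-2, -1, 1).

-1, 1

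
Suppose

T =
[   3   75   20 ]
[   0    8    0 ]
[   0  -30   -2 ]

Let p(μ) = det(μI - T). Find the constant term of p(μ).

48

p(μ) = μ^3 - 9μ^2 + 2μ + 48.
The constant term is 48.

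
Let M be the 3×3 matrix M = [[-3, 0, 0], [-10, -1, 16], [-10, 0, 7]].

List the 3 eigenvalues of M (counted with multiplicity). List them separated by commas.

Set up det(sI - M) = 0.
Expanding along the first row, p(s) = s^3 - 3s^2 - 25s - 21.
Try s = -3: p(-3) = 0, so -3 is a root.
Dividing by (s + 3) leaves s^2 - 6s - 7.
The quadratic factors as (s + 1)·(s - 7).
Eigenvalues: -3, -1, 7.

-3, -1, 7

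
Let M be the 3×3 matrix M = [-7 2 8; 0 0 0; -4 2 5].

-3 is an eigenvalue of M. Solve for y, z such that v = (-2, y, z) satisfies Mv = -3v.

We need (M + 3I)v = 0.
M + 3I = [[-4, 2, 8], [0, 3, 0], [-4, 2, 8]].
Row 1: (-4)·-2 + (2)·y + (8)·z = 0
Row 2: (0)·-2 + (3)·y + (0)·z = 0
Row 3: (-4)·-2 + (2)·y + (8)·z = 0
Solving gives y = 0, z = -1.
Check: M·(-2, 0, -1) = (6, 0, 3) = -3·(-2, 0, -1).

0, -1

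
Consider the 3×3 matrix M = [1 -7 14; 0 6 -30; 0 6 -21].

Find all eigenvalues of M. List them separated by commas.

The characteristic polynomial is p(λ) = det(λI - M).
Expanding the 3×3 determinant: p(λ) = λ^3 + 14λ^2 + 39λ - 54.
Rational-root test: λ = 1 gives p(1) = 0.
Factor out (λ - 1): p(λ) = (λ - 1)·(λ^2 + 15λ + 54).
The quadratic factors as (λ + 9)·(λ + 6).
Eigenvalues: -9, -6, 1.

-9, -6, 1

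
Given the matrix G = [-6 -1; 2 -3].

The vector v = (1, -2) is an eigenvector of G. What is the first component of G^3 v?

First find the eigenvalue: Gv = (-4, 8) = -4·(1, -2), so λ = -4.
Then G^3 v = λ^3·v = (-4)^3·(1, -2) = -64·(1, -2) = (-64, 128).

-64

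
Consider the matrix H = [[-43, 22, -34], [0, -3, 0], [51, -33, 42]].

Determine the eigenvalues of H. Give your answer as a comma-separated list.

Set up det(sI - H) = 0.
Cofactor expansion gives p(s) = s^3 + 4s^2 - 69s - 216.
Rational-root test: s = -3 gives p(-3) = 0.
Factor out (s + 3): p(s) = (s + 3)·(s^2 + s - 72).
The quadratic factors as (s + 9)·(s - 8).
Eigenvalues: -9, -3, 8.

-9, -3, 8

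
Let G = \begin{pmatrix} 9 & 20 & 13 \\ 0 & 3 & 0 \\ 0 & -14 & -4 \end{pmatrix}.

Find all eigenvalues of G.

-4, 3, 9

Compute the characteristic polynomial p(μ) = det(μI - G).
Expanding along the first row, p(μ) = μ^3 - 8μ^2 - 21μ + 108.
Since p(-4) = 0, μ = -4 is a root.
Factor out (μ + 4): p(μ) = (μ + 4)·(μ^2 - 12μ + 27).
The quadratic factors as (μ - 3)·(μ - 9).
Eigenvalues: -4, 3, 9.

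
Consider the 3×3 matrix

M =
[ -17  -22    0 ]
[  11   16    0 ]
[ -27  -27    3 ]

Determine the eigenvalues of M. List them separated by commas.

-6, 3, 5

Set up det(tI - M) = 0.
Cofactor expansion gives p(t) = t^3 - 2t^2 - 33t + 90.
Try t = 5: p(5) = 0, so 5 is a root.
Factor out (t - 5): p(t) = (t - 5)·(t^2 + 3t - 18).
The quadratic factors as (t + 6)·(t - 3).
Eigenvalues: -6, 3, 5.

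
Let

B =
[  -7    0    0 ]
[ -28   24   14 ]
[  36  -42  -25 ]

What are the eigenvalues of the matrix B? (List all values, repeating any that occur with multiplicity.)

Compute the characteristic polynomial p(λ) = det(λI - B).
Expanding the 3×3 determinant: p(λ) = λ^3 + 8λ^2 - 5λ - 84.
Since p(3) = 0, λ = 3 is a root.
Factor out (λ - 3): p(λ) = (λ - 3)·(λ^2 + 11λ + 28).
The quadratic factors as (λ + 7)·(λ + 4).
Eigenvalues: -7, -4, 3.

-7, -4, 3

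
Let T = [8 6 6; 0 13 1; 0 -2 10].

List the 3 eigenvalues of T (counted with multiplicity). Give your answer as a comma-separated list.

8, 11, 12

Compute the characteristic polynomial p(s) = det(sI - T).
Expanding the 3×3 determinant: p(s) = s^3 - 31s^2 + 316s - 1056.
Rational-root test: s = 8 gives p(8) = 0.
Factor out (s - 8): p(s) = (s - 8)·(s^2 - 23s + 132).
The quadratic factors as (s - 11)·(s - 12).
Eigenvalues: 8, 11, 12.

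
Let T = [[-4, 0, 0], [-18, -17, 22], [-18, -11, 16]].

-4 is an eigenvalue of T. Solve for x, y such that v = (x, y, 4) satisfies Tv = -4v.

We need (T + 4I)v = 0.
T + 4I = [[0, 0, 0], [-18, -13, 22], [-18, -11, 20]].
Row 1: (0)·x + (0)·y + (0)·4 = 0
Row 2: (-18)·x + (-13)·y + (22)·4 = 0
Row 3: (-18)·x + (-11)·y + (20)·4 = 0
Solving gives x = 2, y = 4.
Check: T·(2, 4, 4) = (-8, -16, -16) = -4·(2, 4, 4).

2, 4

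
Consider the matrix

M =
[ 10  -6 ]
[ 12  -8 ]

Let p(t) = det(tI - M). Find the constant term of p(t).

p(t) = t^2 - 2t - 8.
The constant term is -8.

-8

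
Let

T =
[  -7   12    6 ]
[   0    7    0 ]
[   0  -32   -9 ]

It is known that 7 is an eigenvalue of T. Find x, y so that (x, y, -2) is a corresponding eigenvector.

We need (T - 7I)v = 0.
T - 7I = [[-14, 12, 6], [0, 0, 0], [0, -32, -16]].
Row 1: (-14)·x + (12)·y + (6)·-2 = 0
Row 2: (0)·x + (0)·y + (0)·-2 = 0
Row 3: (0)·x + (-32)·y + (-16)·-2 = 0
Solving gives x = 0, y = 1.
Check: T·(0, 1, -2) = (0, 7, -14) = 7·(0, 1, -2).

0, 1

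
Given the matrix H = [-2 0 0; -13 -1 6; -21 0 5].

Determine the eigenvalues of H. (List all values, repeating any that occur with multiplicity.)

-2, -1, 5

Compute the characteristic polynomial p(lambda) = det(lambda·I - H).
Expanding along the first row, p(lambda) = lambda^3 - 2·lambda^2 - 13·lambda - 10.
Rational-root test: lambda = -2 gives p(-2) = 0.
Factor out (lambda + 2): p(lambda) = (lambda + 2)·(lambda^2 - 4·lambda - 5).
The quadratic factors as (lambda + 1)·(lambda - 5).
Eigenvalues: -2, -1, 5.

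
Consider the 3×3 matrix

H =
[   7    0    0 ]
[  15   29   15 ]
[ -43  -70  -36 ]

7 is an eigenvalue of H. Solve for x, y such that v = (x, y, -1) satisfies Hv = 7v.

1, 0

We need (H - 7I)v = 0.
H - 7I = [[0, 0, 0], [15, 22, 15], [-43, -70, -43]].
Row 1: (0)·x + (0)·y + (0)·-1 = 0
Row 2: (15)·x + (22)·y + (15)·-1 = 0
Row 3: (-43)·x + (-70)·y + (-43)·-1 = 0
Solving gives x = 1, y = 0.
Check: H·(1, 0, -1) = (7, 0, -7) = 7·(1, 0, -1).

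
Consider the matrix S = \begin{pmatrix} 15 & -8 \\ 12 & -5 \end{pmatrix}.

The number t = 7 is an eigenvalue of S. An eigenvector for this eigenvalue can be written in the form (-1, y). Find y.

-1

We need (S - 7I)v = 0.
S - 7I = [[8, -8], [12, -12]].
Row 1: (8)·-1 + (-8)·y = 0
Row 2: (12)·-1 + (-12)·y = 0
Solving gives y = -1.
Check: S·(-1, -1) = (-7, -7) = 7·(-1, -1).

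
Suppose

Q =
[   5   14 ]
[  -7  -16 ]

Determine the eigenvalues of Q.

det(Q - rI) = (5 - r)(-16 - r) - (14)·(-7) = r^2 + 11r + 18.
This factors as (r + 9)·(r + 2) = 0.
Eigenvalues: -9, -2.

-9, -2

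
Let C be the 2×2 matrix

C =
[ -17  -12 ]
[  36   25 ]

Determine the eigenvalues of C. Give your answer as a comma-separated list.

det(C - lambda·I) = (-17 - lambda)(25 - lambda) - (-12)·(36) = lambda^2 - 8·lambda + 7.
This factors as (lambda - 1)·(lambda - 7) = 0.
Eigenvalues: 1, 7.

1, 7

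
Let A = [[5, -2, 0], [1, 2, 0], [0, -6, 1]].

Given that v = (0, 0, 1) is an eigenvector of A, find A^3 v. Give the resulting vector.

(0, 0, 1)

First find the eigenvalue: Av = (0, 0, 1) = 1·(0, 0, 1), so λ = 1.
Then A^3 v = λ^3·v = 1^3·(0, 0, 1) = 1·(0, 0, 1) = (0, 0, 1).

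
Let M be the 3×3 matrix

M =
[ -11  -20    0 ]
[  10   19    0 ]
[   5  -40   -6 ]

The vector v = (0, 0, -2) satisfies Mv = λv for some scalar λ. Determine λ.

-6

Compute Mv: M·(0, 0, -2) = (0, 0, 12).
Since Mv = λv, compare component 3: 12 = λ·-2, so λ = -6.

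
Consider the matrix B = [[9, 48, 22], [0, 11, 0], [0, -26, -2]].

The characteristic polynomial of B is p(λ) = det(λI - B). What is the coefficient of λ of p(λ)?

59

p(λ) = λ^3 - 18λ^2 + 59λ + 198.
The coefficient of λ is 59.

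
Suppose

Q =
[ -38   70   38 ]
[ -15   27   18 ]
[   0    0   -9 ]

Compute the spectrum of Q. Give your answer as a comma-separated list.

-9, -8, -3

Set up det(tI - Q) = 0.
Expanding the 3×3 determinant: p(t) = t^3 + 20t^2 + 123t + 216.
Try t = -3: p(-3) = 0, so -3 is a root.
Dividing by (t + 3) leaves t^2 + 17t + 72.
The quadratic factors as (t + 9)·(t + 8).
Eigenvalues: -9, -8, -3.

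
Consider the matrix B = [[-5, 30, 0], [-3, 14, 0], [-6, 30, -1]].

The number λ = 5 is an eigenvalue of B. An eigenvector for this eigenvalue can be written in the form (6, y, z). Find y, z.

2, 4

We need (B - 5I)v = 0.
B - 5I = [[-10, 30, 0], [-3, 9, 0], [-6, 30, -6]].
Row 1: (-10)·6 + (30)·y + (0)·z = 0
Row 2: (-3)·6 + (9)·y + (0)·z = 0
Row 3: (-6)·6 + (30)·y + (-6)·z = 0
Solving gives y = 2, z = 4.
Check: B·(6, 2, 4) = (30, 10, 20) = 5·(6, 2, 4).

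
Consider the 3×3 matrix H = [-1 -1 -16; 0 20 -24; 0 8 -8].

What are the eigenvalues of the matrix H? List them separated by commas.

Compute the characteristic polynomial p(lambda) = det(lambda·I - H).
Expanding along the first row, p(lambda) = lambda^3 - 11·lambda^2 + 20·lambda + 32.
Since p(-1) = 0, lambda = -1 is a root.
Dividing by (lambda + 1) leaves lambda^2 - 12·lambda + 32.
The quadratic factors as (lambda - 4)·(lambda - 8).
Eigenvalues: -1, 4, 8.

-1, 4, 8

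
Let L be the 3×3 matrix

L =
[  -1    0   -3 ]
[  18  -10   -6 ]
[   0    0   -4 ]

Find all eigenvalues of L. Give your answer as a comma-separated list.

Set up det(tI - L) = 0.
Cofactor expansion gives p(t) = t^3 + 15t^2 + 54t + 40.
Try t = -1: p(-1) = 0, so -1 is a root.
Dividing by (t + 1) leaves t^2 + 14t + 40.
The quadratic factors as (t + 10)·(t + 4).
Eigenvalues: -10, -4, -1.

-10, -4, -1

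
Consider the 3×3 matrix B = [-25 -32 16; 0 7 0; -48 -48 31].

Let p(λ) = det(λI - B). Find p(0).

p(0) = det(0·I − B) = det(−B) = (−1)^3·det(B).
det(B) = -49, so p(0) = 49.

49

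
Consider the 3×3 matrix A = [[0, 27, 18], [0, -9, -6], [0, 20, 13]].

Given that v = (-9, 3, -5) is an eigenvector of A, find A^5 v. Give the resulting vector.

First find the eigenvalue: Av = (-9, 3, -5) = 1·(-9, 3, -5), so λ = 1.
Then A^5 v = λ^5·v = 1^5·(-9, 3, -5) = 1·(-9, 3, -5) = (-9, 3, -5).

(-9, 3, -5)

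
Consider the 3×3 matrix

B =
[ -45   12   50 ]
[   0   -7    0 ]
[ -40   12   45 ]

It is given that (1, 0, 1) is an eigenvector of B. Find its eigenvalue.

Compute Bv: B·(1, 0, 1) = (5, 0, 5).
Since Bv = λv, compare component 1: 5 = λ·1, so λ = 5.

5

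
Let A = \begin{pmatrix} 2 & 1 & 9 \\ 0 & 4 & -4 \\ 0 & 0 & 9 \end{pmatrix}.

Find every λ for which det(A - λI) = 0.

2, 4, 9

A is upper triangular, so its eigenvalues are the diagonal entries.
Diagonal: 2, 4, 9.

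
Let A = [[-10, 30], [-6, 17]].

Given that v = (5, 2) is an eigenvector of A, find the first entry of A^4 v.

80

First find the eigenvalue: Av = (10, 4) = 2·(5, 2), so λ = 2.
Then A^4 v = λ^4·v = 2^4·(5, 2) = 16·(5, 2) = (80, 32).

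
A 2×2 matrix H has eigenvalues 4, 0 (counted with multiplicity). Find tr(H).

trace(H) is the sum of the eigenvalues: (4) + (0) = 4.

4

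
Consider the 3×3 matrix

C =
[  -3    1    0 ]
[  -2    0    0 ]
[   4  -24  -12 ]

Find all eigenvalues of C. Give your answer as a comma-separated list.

-12, -2, -1

Compute the characteristic polynomial p(r) = det(rI - C).
Expanding the 3×3 determinant: p(r) = r^3 + 15r^2 + 38r + 24.
Rational-root test: r = -12 gives p(-12) = 0.
Factor out (r + 12): p(r) = (r + 12)·(r^2 + 3r + 2).
The quadratic factors as (r + 2)·(r + 1).
Eigenvalues: -12, -2, -1.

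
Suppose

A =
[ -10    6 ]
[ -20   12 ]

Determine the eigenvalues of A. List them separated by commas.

det(A - tI) = (-10 - t)(12 - t) - (6)·(-20) = t^2 - 2t.
This factors as t·(t - 2) = 0.
Eigenvalues: 0, 2.

0, 2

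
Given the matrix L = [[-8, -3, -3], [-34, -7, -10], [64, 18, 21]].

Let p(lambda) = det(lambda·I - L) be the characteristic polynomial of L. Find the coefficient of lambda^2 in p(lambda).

-6

The coefficient of lambda^2 of det(lambda·I - L) is −trace(L).
trace(L) = (-8) + (-7) + (21) = 6, so the coefficient is -6.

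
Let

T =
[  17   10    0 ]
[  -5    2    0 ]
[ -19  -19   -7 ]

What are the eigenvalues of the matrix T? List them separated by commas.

Compute the characteristic polynomial p(λ) = det(λI - T).
Cofactor expansion gives p(λ) = λ^3 - 12λ^2 - 49λ + 588.
Rational-root test: λ = -7 gives p(-7) = 0.
Factor out (λ + 7): p(λ) = (λ + 7)·(λ^2 - 19λ + 84).
The quadratic factors as (λ - 7)·(λ - 12).
Eigenvalues: -7, 7, 12.

-7, 7, 12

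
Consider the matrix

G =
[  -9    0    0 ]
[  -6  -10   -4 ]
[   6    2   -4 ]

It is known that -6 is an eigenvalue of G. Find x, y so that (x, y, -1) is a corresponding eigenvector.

We need (G + 6I)v = 0.
G + 6I = [[-3, 0, 0], [-6, -4, -4], [6, 2, 2]].
Row 1: (-3)·x + (0)·y + (0)·-1 = 0
Row 2: (-6)·x + (-4)·y + (-4)·-1 = 0
Row 3: (6)·x + (2)·y + (2)·-1 = 0
Solving gives x = 0, y = 1.
Check: G·(0, 1, -1) = (0, -6, 6) = -6·(0, 1, -1).

0, 1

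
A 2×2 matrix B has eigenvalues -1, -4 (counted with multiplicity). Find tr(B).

-5

trace(B) is the sum of the eigenvalues: (-1) + (-4) = -5.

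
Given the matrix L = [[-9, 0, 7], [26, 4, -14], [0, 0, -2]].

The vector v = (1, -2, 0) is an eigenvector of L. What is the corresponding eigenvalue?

-9

Compute Lv: L·(1, -2, 0) = (-9, 18, 0).
Since Lv = λv, compare component 1: -9 = λ·1, so λ = -9.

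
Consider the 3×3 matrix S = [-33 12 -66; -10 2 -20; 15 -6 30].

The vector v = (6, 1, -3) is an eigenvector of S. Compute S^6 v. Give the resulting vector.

(384, 64, -192)

First find the eigenvalue: Sv = (12, 2, -6) = 2·(6, 1, -3), so λ = 2.
Then S^6 v = λ^6·v = 2^6·(6, 1, -3) = 64·(6, 1, -3) = (384, 64, -192).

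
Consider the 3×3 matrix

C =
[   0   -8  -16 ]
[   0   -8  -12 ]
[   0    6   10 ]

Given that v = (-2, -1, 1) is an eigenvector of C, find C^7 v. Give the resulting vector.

First find the eigenvalue: Cv = (-8, -4, 4) = 4·(-2, -1, 1), so λ = 4.
Then C^7 v = λ^7·v = 4^7·(-2, -1, 1) = 16384·(-2, -1, 1) = (-32768, -16384, 16384).

(-32768, -16384, 16384)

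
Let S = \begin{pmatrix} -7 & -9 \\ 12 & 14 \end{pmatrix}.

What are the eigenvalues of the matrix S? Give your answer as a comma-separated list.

2, 5

det(S - lambda·I) = (-7 - lambda)(14 - lambda) - (-9)·(12) = lambda^2 - 7·lambda + 10.
This factors as (lambda - 2)·(lambda - 5) = 0.
Eigenvalues: 2, 5.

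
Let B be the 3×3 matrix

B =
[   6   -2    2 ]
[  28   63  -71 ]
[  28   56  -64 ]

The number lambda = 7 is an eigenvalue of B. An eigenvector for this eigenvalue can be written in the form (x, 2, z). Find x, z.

We need (B - 7I)v = 0.
B - 7I = [[-1, -2, 2], [28, 56, -71], [28, 56, -71]].
Row 1: (-1)·x + (-2)·2 + (2)·z = 0
Row 2: (28)·x + (56)·2 + (-71)·z = 0
Row 3: (28)·x + (56)·2 + (-71)·z = 0
Solving gives x = -4, z = 0.
Check: B·(-4, 2, 0) = (-28, 14, 0) = 7·(-4, 2, 0).

-4, 0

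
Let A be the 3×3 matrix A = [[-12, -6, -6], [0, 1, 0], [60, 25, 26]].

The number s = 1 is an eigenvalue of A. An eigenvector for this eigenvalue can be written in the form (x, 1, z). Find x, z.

We need (A - 1I)v = 0.
A - 1I = [[-13, -6, -6], [0, 0, 0], [60, 25, 25]].
Row 1: (-13)·x + (-6)·1 + (-6)·z = 0
Row 2: (0)·x + (0)·1 + (0)·z = 0
Row 3: (60)·x + (25)·1 + (25)·z = 0
Solving gives x = 0, z = -1.
Check: A·(0, 1, -1) = (0, 1, -1) = 1·(0, 1, -1).

0, -1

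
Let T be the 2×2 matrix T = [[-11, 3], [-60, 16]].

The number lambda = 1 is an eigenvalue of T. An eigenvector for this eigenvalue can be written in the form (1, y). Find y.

We need (T - 1I)v = 0.
T - 1I = [[-12, 3], [-60, 15]].
Row 1: (-12)·1 + (3)·y = 0
Row 2: (-60)·1 + (15)·y = 0
Solving gives y = 4.
Check: T·(1, 4) = (1, 4) = 1·(1, 4).

4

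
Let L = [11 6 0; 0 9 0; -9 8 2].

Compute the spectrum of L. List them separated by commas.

Compute the characteristic polynomial p(λ) = det(λI - L).
Expanding along the first row, p(λ) = λ^3 - 22λ^2 + 139λ - 198.
Rational-root test: λ = 11 gives p(11) = 0.
Factor out (λ - 11): p(λ) = (λ - 11)·(λ^2 - 11λ + 18).
The quadratic factors as (λ - 2)·(λ - 9).
Eigenvalues: 2, 9, 11.

2, 9, 11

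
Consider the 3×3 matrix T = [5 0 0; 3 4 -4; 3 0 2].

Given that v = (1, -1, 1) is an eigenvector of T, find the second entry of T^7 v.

First find the eigenvalue: Tv = (5, -5, 5) = 5·(1, -1, 1), so λ = 5.
Then T^7 v = λ^7·v = 5^7·(1, -1, 1) = 78125·(1, -1, 1) = (78125, -78125, 78125).

-78125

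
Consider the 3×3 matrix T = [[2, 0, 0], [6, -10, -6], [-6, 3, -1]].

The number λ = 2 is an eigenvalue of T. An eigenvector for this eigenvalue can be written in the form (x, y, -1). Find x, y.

We need (T - 2I)v = 0.
T - 2I = [[0, 0, 0], [6, -12, -6], [-6, 3, -3]].
Row 1: (0)·x + (0)·y + (0)·-1 = 0
Row 2: (6)·x + (-12)·y + (-6)·-1 = 0
Row 3: (-6)·x + (3)·y + (-3)·-1 = 0
Solving gives x = 1, y = 1.
Check: T·(1, 1, -1) = (2, 2, -2) = 2·(1, 1, -1).

1, 1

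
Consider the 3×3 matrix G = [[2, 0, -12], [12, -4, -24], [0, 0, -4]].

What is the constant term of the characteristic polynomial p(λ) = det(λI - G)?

-32

p(0) = det(0·I − G) = det(−G) = (−1)^3·det(G).
det(G) = 32, so p(0) = -32.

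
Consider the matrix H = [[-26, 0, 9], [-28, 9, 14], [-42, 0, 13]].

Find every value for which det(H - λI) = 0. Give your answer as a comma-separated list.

Compute the characteristic polynomial p(λ) = det(λI - H).
Expanding along the first row, p(λ) = λ^3 + 4λ^2 - 77λ - 360.
Rational-root test: λ = -5 gives p(-5) = 0.
Factor out (λ + 5): p(λ) = (λ + 5)·(λ^2 - λ - 72).
The quadratic factors as (λ + 8)·(λ - 9).
Eigenvalues: -8, -5, 9.

-8, -5, 9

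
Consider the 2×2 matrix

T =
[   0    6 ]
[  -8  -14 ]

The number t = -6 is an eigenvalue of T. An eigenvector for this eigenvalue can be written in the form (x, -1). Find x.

We need (T + 6I)v = 0.
T + 6I = [[6, 6], [-8, -8]].
Row 1: (6)·x + (6)·-1 = 0
Row 2: (-8)·x + (-8)·-1 = 0
Solving gives x = 1.
Check: T·(1, -1) = (-6, 6) = -6·(1, -1).

1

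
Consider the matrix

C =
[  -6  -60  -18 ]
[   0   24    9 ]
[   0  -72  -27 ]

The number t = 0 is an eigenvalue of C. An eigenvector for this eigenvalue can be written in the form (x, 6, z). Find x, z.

-12, -16

We need (C)v = 0.
C = [[-6, -60, -18], [0, 24, 9], [0, -72, -27]].
Row 1: (-6)·x + (-60)·6 + (-18)·z = 0
Row 2: (0)·x + (24)·6 + (9)·z = 0
Row 3: (0)·x + (-72)·6 + (-27)·z = 0
Solving gives x = -12, z = -16.
Check: C·(-12, 6, -16) = (0, 0, 0) = 0·(-12, 6, -16).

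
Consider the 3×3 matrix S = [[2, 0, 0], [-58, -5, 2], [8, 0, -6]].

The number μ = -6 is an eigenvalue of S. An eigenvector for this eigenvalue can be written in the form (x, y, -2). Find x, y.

We need (S + 6I)v = 0.
S + 6I = [[8, 0, 0], [-58, 1, 2], [8, 0, 0]].
Row 1: (8)·x + (0)·y + (0)·-2 = 0
Row 2: (-58)·x + (1)·y + (2)·-2 = 0
Row 3: (8)·x + (0)·y + (0)·-2 = 0
Solving gives x = 0, y = 4.
Check: S·(0, 4, -2) = (0, -24, 12) = -6·(0, 4, -2).

0, 4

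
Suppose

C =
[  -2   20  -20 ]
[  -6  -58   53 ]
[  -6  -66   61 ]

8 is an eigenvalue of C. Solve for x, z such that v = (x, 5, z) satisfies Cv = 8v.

We need (C - 8I)v = 0.
C - 8I = [[-10, 20, -20], [-6, -66, 53], [-6, -66, 53]].
Row 1: (-10)·x + (20)·5 + (-20)·z = 0
Row 2: (-6)·x + (-66)·5 + (53)·z = 0
Row 3: (-6)·x + (-66)·5 + (53)·z = 0
Solving gives x = -2, z = 6.
Check: C·(-2, 5, 6) = (-16, 40, 48) = 8·(-2, 5, 6).

-2, 6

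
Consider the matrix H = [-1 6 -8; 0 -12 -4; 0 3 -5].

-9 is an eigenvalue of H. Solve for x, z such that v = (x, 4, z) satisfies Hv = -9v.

We need (H + 9I)v = 0.
H + 9I = [[8, 6, -8], [0, -3, -4], [0, 3, 4]].
Row 1: (8)·x + (6)·4 + (-8)·z = 0
Row 2: (0)·x + (-3)·4 + (-4)·z = 0
Row 3: (0)·x + (3)·4 + (4)·z = 0
Solving gives x = -6, z = -3.
Check: H·(-6, 4, -3) = (54, -36, 27) = -9·(-6, 4, -3).

-6, -3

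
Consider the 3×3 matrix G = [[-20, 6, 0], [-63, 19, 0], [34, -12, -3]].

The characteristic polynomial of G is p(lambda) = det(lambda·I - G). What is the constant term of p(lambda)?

p(lambda) = lambda^3 + 4·lambda^2 + lambda - 6.
The constant term is -6.

-6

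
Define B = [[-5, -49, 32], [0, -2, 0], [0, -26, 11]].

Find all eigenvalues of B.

-5, -2, 11

Compute the characteristic polynomial p(t) = det(tI - B).
Expanding the 3×3 determinant: p(t) = t^3 - 4t^2 - 67t - 110.
Since p(11) = 0, t = 11 is a root.
Factor out (t - 11): p(t) = (t - 11)·(t^2 + 7t + 10).
The quadratic factors as (t + 5)·(t + 2).
Eigenvalues: -5, -2, 11.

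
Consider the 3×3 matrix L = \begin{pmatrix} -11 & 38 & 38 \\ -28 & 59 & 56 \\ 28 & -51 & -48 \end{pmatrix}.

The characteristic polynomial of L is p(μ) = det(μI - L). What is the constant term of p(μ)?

p(μ) = μ^3 - 97μ + 264.
The constant term is 264.

264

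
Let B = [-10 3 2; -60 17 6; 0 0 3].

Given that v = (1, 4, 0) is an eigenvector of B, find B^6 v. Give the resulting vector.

First find the eigenvalue: Bv = (2, 8, 0) = 2·(1, 4, 0), so λ = 2.
Then B^6 v = λ^6·v = 2^6·(1, 4, 0) = 64·(1, 4, 0) = (64, 256, 0).

(64, 256, 0)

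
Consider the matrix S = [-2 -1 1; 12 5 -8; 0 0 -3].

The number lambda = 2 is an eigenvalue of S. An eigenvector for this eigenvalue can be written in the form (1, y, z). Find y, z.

We need (S - 2I)v = 0.
S - 2I = [[-4, -1, 1], [12, 3, -8], [0, 0, -5]].
Row 1: (-4)·1 + (-1)·y + (1)·z = 0
Row 2: (12)·1 + (3)·y + (-8)·z = 0
Row 3: (0)·1 + (0)·y + (-5)·z = 0
Solving gives y = -4, z = 0.
Check: S·(1, -4, 0) = (2, -8, 0) = 2·(1, -4, 0).

-4, 0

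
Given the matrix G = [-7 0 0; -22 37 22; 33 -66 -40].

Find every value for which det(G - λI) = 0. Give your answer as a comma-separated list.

The characteristic polynomial is p(s) = det(sI - G).
Expanding the 3×3 determinant: p(s) = s^3 + 10s^2 - 7s - 196.
Rational-root test: s = -7 gives p(-7) = 0.
Dividing by (s + 7) leaves s^2 + 3s - 28.
The quadratic factors as (s + 7)·(s - 4).
Eigenvalues: -7, -7, 4.

-7, -7, 4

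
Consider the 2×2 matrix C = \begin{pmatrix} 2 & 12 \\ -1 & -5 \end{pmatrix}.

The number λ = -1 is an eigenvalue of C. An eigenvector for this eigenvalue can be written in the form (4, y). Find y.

-1

We need (C + 1I)v = 0.
C + 1I = [[3, 12], [-1, -4]].
Row 1: (3)·4 + (12)·y = 0
Row 2: (-1)·4 + (-4)·y = 0
Solving gives y = -1.
Check: C·(4, -1) = (-4, 1) = -1·(4, -1).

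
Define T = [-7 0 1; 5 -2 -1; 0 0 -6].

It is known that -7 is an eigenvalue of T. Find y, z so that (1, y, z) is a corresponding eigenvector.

We need (T + 7I)v = 0.
T + 7I = [[0, 0, 1], [5, 5, -1], [0, 0, 1]].
Row 1: (0)·1 + (0)·y + (1)·z = 0
Row 2: (5)·1 + (5)·y + (-1)·z = 0
Row 3: (0)·1 + (0)·y + (1)·z = 0
Solving gives y = -1, z = 0.
Check: T·(1, -1, 0) = (-7, 7, 0) = -7·(1, -1, 0).

-1, 0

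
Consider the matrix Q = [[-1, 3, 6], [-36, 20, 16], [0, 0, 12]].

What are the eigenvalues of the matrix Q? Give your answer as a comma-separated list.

8, 11, 12

The characteristic polynomial is p(lambda) = det(lambda·I - Q).
Expanding the 3×3 determinant: p(lambda) = lambda^3 - 31·lambda^2 + 316·lambda - 1056.
Try lambda = 11: p(11) = 0, so 11 is a root.
Dividing by (lambda - 11) leaves lambda^2 - 20·lambda + 96.
The quadratic factors as (lambda - 8)·(lambda - 12).
Eigenvalues: 8, 11, 12.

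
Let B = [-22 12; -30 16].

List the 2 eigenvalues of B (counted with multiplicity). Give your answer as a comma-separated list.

-4, -2

det(B - sI) = (-22 - s)(16 - s) - (12)·(-30) = s^2 + 6s + 8.
This factors as (s + 4)·(s + 2) = 0.
Eigenvalues: -4, -2.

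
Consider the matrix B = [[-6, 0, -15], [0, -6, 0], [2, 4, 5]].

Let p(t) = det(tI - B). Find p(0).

0

p(0) = det(0·I − B) = det(−B) = (−1)^3·det(B).
det(B) = 0, so p(0) = 0.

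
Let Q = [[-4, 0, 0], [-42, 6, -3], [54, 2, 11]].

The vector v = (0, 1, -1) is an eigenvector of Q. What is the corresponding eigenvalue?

9

Compute Qv: Q·(0, 1, -1) = (0, 9, -9).
Since Qv = λv, compare component 2: 9 = λ·1, so λ = 9.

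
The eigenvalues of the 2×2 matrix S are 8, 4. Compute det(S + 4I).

If S has eigenvalues 8, 4, then S + 4I has eigenvalues 12, 8.
det(S + 4I) = (12) · (8) = 96.

96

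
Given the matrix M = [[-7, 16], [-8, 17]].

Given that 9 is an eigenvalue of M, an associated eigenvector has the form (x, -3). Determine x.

We need (M - 9I)v = 0.
M - 9I = [[-16, 16], [-8, 8]].
Row 1: (-16)·x + (16)·-3 = 0
Row 2: (-8)·x + (8)·-3 = 0
Solving gives x = -3.
Check: M·(-3, -3) = (-27, -27) = 9·(-3, -3).

-3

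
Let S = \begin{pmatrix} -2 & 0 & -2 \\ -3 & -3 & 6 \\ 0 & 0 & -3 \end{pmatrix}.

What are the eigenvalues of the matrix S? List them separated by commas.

Set up det(rI - S) = 0.
Expanding the 3×3 determinant: p(r) = r^3 + 8r^2 + 21r + 18.
Since p(-3) = 0, r = -3 is a root.
Factor out (r + 3): p(r) = (r + 3)·(r^2 + 5r + 6).
The quadratic factors as (r + 3)·(r + 2).
Eigenvalues: -3, -3, -2.

-3, -3, -2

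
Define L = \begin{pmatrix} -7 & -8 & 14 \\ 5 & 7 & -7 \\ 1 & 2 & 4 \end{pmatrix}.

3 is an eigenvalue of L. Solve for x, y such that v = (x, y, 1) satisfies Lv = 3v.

3, -2

We need (L - 3I)v = 0.
L - 3I = [[-10, -8, 14], [5, 4, -7], [1, 2, 1]].
Row 1: (-10)·x + (-8)·y + (14)·1 = 0
Row 2: (5)·x + (4)·y + (-7)·1 = 0
Row 3: (1)·x + (2)·y + (1)·1 = 0
Solving gives x = 3, y = -2.
Check: L·(3, -2, 1) = (9, -6, 3) = 3·(3, -2, 1).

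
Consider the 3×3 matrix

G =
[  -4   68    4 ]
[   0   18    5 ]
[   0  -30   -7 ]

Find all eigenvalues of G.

Set up det(μI - G) = 0.
Expanding along the first row, p(μ) = μ^3 - 7μ^2 - 20μ + 96.
Rational-root test: μ = -4 gives p(-4) = 0.
Dividing by (μ + 4) leaves μ^2 - 11μ + 24.
The quadratic factors as (μ - 3)·(μ - 8).
Eigenvalues: -4, 3, 8.

-4, 3, 8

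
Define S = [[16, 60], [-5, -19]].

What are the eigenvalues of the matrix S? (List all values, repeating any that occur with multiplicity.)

det(S - λI) = (16 - λ)(-19 - λ) - (60)·(-5) = λ^2 + 3λ - 4.
This factors as (λ + 4)·(λ - 1) = 0.
Eigenvalues: -4, 1.

-4, 1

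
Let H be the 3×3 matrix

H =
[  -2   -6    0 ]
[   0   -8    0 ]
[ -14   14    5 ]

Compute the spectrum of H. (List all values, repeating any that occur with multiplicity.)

-8, -2, 5

Set up det(lambda·I - H) = 0.
Expanding the 3×3 determinant: p(lambda) = lambda^3 + 5·lambda^2 - 34·lambda - 80.
Since p(-2) = 0, lambda = -2 is a root.
Dividing by (lambda + 2) leaves lambda^2 + 3·lambda - 40.
The quadratic factors as (lambda + 8)·(lambda - 5).
Eigenvalues: -8, -2, 5.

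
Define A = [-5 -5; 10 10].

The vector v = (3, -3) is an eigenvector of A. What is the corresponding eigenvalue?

Compute Av: A·(3, -3) = (0, 0).
Since Av = λv, compare component 1: 0 = λ·3, so λ = 0.

0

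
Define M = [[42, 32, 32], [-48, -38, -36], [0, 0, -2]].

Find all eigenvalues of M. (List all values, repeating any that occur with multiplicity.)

Compute the characteristic polynomial p(lambda) = det(lambda·I - M).
Expanding along the first row, p(lambda) = lambda^3 - 2·lambda^2 - 68·lambda - 120.
Try lambda = -2: p(-2) = 0, so -2 is a root.
Factor out (lambda + 2): p(lambda) = (lambda + 2)·(lambda^2 - 4·lambda - 60).
The quadratic factors as (lambda + 6)·(lambda - 10).
Eigenvalues: -6, -2, 10.

-6, -2, 10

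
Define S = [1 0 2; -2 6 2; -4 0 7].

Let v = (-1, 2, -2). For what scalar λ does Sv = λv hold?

Compute Sv: S·(-1, 2, -2) = (-5, 10, -10).
Since Sv = λv, compare component 1: -5 = λ·-1, so λ = 5.

5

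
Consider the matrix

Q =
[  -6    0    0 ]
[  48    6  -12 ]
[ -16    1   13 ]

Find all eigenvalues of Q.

Compute the characteristic polynomial p(lambda) = det(lambda·I - Q).
Expanding the 3×3 determinant: p(lambda) = lambda^3 - 13·lambda^2 - 24·lambda + 540.
Rational-root test: lambda = 10 gives p(10) = 0.
Factor out (lambda - 10): p(lambda) = (lambda - 10)·(lambda^2 - 3·lambda - 54).
The quadratic factors as (lambda + 6)·(lambda - 9).
Eigenvalues: -6, 9, 10.

-6, 9, 10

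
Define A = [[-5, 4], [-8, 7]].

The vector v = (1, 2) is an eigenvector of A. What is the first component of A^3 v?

First find the eigenvalue: Av = (3, 6) = 3·(1, 2), so λ = 3.
Then A^3 v = λ^3·v = 3^3·(1, 2) = 27·(1, 2) = (27, 54).

27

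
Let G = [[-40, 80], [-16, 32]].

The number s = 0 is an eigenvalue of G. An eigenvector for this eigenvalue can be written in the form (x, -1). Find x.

We need (G)v = 0.
G = [[-40, 80], [-16, 32]].
Row 1: (-40)·x + (80)·-1 = 0
Row 2: (-16)·x + (32)·-1 = 0
Solving gives x = -2.
Check: G·(-2, -1) = (0, 0) = 0·(-2, -1).

-2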